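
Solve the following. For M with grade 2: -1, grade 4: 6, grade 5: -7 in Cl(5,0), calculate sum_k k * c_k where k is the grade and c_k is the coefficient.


Grade-weighted sum = sum of grade_k * coefficient_k
2*(-1) = -2
4*6 = 24
5*(-7) = -35
Total = -2 + 24 + (-35) = -13


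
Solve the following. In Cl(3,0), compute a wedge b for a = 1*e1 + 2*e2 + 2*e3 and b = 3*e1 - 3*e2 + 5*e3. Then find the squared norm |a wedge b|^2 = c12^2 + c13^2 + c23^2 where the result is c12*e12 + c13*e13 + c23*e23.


a wedge b = (a1*b2 - a2*b1)*e12 + (a1*b3 - a3*b1)*e13 + (a2*b3 - a3*b2)*e23
e12 coeff: 1*(-3) - 2*3 = -3 - 6 = -9
e13 coeff: 1*5 - 2*3 = 5 - 6 = -1
e23 coeff: 2*5 - 2*(-3) = 10 - (-6) = 16
|a wedge b|^2 = (-9)^2 + (-1)^2 + 16^2
= 81 + 1 + 256
= 338


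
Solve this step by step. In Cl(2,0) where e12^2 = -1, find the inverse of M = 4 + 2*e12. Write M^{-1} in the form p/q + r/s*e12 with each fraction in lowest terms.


M = 4 + 2*e12, where e12^2 = -1.
Since M commutes with its reverse ~M = a - b*e12, M * ~M = a^2 - b^2*e12^2 = a^2 + b^2.
So M^{-1} = ~M / (a^2 + b^2) = (a - b*e12)/(a^2 + b^2).
a^2 + b^2 = 16 + 4 = 20
Scalar part = 4/20 = 1/5
Bivector coeff = -2/20 = -1/10
M^{-1} = 1/5 - 1/10*e12


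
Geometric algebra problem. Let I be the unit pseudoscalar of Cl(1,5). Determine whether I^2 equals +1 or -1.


The pseudoscalar I = e1...e_n (product of all n generators) of Cl(p,q) satisfies I^2 = (-1)^(q + n(n-1)/2).
p = 1, q = 5, n = p + q = 6
n(n-1)/2 = 6 * 5 / 2 = 15
Exponent = q + n(n-1)/2 = 5 + 15 = 20
I^2 = (-1)^20 = +1


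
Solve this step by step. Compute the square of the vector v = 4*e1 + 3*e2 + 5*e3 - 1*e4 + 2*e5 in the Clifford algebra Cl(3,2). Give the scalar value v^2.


v^2 = sum of c_i^2 * e_i^2
Positive signature terms (e_i^2 = +1): 4^2 + 3^2 + 5^2 = 50
Negative signature terms (e_j^2 = -1): (-1)^2 + 2^2 = 5
v^2 = 50 - 5 = 45


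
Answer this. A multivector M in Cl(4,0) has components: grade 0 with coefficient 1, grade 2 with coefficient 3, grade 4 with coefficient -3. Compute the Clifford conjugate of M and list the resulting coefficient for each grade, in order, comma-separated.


Clifford conjugate sign for grade k: (-1)^(k(k+1)/2)
Grade 0: (-1)^(0*1/2) = (-1)^0 = 1, coeff 1 -> 1
Grade 2: (-1)^(2*3/2) = (-1)^3 = -1, coeff 3 -> -3
Grade 4: (-1)^(4*5/2) = (-1)^10 = 1, coeff -3 -> -3
Conjugated coefficients: 1, -3, -3


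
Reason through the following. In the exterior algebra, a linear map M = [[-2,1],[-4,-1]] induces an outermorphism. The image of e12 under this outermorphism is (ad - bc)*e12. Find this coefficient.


The outermorphism of a linear map f sends e1^e2 to f(e1)^f(e2).
f(e1) = -2*e1 - 4*e2
f(e2) = 1*e1 - 1*e2
f(e1) ^ f(e2) = (-2*e1 - 4*e2) ^ (1*e1 - 1*e2)
= (-2)*(-1)*e12 + (-4)*1*e21
= (2 - (-4))*e12
= 6*e12
Coefficient = 6


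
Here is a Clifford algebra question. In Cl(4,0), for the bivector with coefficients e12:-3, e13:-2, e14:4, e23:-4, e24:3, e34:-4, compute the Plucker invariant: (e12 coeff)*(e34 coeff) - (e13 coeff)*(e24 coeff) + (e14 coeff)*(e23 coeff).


Plucker relation: af - be + cd
a*f = (-3)*(-4) = 12
b*e = (-2)*3 = -6
c*d = 4*(-4) = -16
af - be + cd = 12 - (-6) + (-16)
= 2


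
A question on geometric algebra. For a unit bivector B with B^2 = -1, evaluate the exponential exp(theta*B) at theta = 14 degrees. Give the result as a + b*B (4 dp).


For a unit bivector B with B^2 = -1, the exponential series gives
e^(theta*B) = cos(theta) + sin(theta)*B (the GA analogue of Euler's formula).
theta = 14 degrees = 0.244346 rad
cos(14 deg) = 0.9703
sin(14 deg) = 0.2419
exp(theta*B) = 0.9703 + 0.2419*B


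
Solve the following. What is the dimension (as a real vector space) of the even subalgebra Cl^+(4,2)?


Even subalgebra dimension = 2^(n-1)
n = 4 + 2 = 6
2^(6 - 1) = 2^5 = 32
Verification: sum of C(6,k) for even k = 1 + 15 + 15 + 1 = 32
Result = 32


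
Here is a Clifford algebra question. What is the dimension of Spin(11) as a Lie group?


Spin(n) double-covers SO(n); both have Lie algebra so(n) of dimension n(n-1)/2.
n = 11
n(n-1) = 11 * 10 = 110
dim Spin(11) = 110/2 = 55


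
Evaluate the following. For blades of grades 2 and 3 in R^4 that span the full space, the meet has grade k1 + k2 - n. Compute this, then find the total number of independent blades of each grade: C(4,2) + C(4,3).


Meet grade = grade(A) + grade(B) - n
= 2 + 3 - 4 = 1
C(4,2) = 6
C(4,3) = 4
dim_A + dim_B = 6 + 4 = 10


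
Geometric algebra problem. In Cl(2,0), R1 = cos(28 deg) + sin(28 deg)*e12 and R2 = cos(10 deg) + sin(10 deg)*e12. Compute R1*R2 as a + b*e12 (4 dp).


Same-plane rotors commute and their half-angles add:
R1*R2 = cos(a1 + a2) + sin(a1 + a2)*e12.
a1 + a2 = 28 + 10 = 38 deg
cos(38 deg) = 0.7880
sin(38 deg) = 0.6157
R1*R2 = 0.7880 + 0.6157*e12


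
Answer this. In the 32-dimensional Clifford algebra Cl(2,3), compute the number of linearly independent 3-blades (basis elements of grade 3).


Number of grade-k basis blades in Cl(p,q) with n = p + q is C(n, k).
n = 2 + 3 = 5
C(5, 3) = 5! / (3! * 2!)
= 120 / (6 * 2)
= 10


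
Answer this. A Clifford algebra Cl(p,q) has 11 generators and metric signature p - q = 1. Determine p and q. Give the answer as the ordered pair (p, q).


We need p + q = 11 and p - q = 1.
Adding: 2p = 11 + 1 = 12, so p = 6.
Then q = 11 - 6 = 5.
(p, q) = (6, 5)


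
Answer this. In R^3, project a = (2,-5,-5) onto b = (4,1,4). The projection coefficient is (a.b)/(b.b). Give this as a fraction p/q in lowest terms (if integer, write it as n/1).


Projection coefficient = (a . b) / (b . b)
a . b = 2*4 + (-5)*1 + (-5)*4
= 8 + (-5) + (-20) = -17
b . b = 4^2 + 1^2 + 4^2
= 16 + 1 + 16 = 33
Coefficient = -17/33
In lowest terms: -17/33


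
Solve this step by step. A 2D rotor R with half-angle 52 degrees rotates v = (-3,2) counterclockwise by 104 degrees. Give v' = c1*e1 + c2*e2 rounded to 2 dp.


Rotor R = cos(52deg) - sin(52deg)*e12
Rotation angle theta = 2 * 52 = 104 degrees
v' = R*v*~R rotates v by theta.
cos(104deg) = -0.2419, sin(104deg) = 0.9703
v'_1 = -3*cos(104deg) - 2*sin(104deg)
= -3*(-0.2419) - 2*0.9703
= -1.21
v'_2 = -3*sin(104deg) + 2*cos(104deg)
= -3*0.9703 + 2*(-0.2419)
= -3.39
v' = -1.21*e1 - 3.39*e2


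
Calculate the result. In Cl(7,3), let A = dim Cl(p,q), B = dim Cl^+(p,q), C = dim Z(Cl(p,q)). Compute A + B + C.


n = 7 + 3 = 10
Total dim = 2^10 = 1024
Even subalgebra dim = 2^9 = 512
n is even, so center dim = 1
Sum = 1024 + 512 + 1 = 1537


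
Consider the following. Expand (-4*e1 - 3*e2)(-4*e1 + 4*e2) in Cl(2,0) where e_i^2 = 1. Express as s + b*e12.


Expand: (-4*e1 - 3*e2)(-4*e1 + 4*e2)
= (-4)*(-4)*e1e1 + (-4)*4*e1e2 + (-3)*(-4)*e2e1 + (-3)*4*e2e2
Using e1^2 = e2^2 = 1, e2e1 = -e1e2:
Scalar part s = (-4)*(-4) + (-3)*4 = 16 + (-12) = 4
Bivector part b = (-4)*4 - (-3)*(-4) = -16 - 12 = -28
uv = 4 - 28*e12


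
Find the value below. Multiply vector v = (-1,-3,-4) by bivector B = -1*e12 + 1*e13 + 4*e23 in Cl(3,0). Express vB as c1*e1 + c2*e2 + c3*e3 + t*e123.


vB has grade-1 (vector) and grade-3 (trivector) parts: vB = (v _| B) + (v ^ B).
Vector part <vB>_1:
  e1: -v2*b12 - v3*b13 = -(-3)*(-1) - (-4)*(1) = 1
  e2: v1*b12 - v3*b23 = (-1)*(-1) - (-4)*(4) = 17
  e3: v1*b13 + v2*b23 = (-1)*(1) + (-3)*(4) = -13
Trivector part <vB>_3:
  e123: v1*b23 - v2*b13 + v3*b12 = (-1)*(4) - (-3)*(1) + (-4)*(-1) = 3
vB = 1*e1 + 17*e2 - 13*e3 + 3*e123


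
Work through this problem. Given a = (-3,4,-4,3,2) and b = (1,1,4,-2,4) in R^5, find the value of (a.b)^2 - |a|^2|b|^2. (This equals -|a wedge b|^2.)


a . b = (-3)*1 + 4*1 + (-4)*4 + 3*(-2) + 2*4
= -3 + 4 + (-16) + (-6) + 8 = -13
|a|^2 = (-3)^2 + 4^2 + (-4)^2 + 3^2 + 2^2 = 54
|b|^2 = 1^2 + 1^2 + 4^2 + (-2)^2 + 4^2 = 38
(a.b)^2 = (-13)^2 = 169
|a|^2 * |b|^2 = 54 * 38 = 2052
Result = 169 - 2052 = -1883


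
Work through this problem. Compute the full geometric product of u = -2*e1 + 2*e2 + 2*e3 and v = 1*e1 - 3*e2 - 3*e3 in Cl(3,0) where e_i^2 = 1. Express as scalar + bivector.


In Cl(3,0): e_i^2 = 1, e_ie_j = -e_je_i for i != j.
Scalar part = u . v = (-2)*1 + 2*(-3) + 2*(-3)
= -2 + (-6) + (-6) = -14
e12 coeff = (-2)*(-3) - 2*1 = 6 - 2 = 4
e13 coeff = (-2)*(-3) - 2*1 = 6 - 2 = 4
e23 coeff = 2*(-3) - 2*(-3) = -6 - (-6) = 0
uv = -14 + 4*e12 + 4*e13 + 0*e23


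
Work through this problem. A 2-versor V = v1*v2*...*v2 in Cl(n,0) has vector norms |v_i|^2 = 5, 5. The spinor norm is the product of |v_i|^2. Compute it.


Spinor norm N(V) = |v1|^2 * |v2|^2 * ... * |v2|^2
= 5 * 5
Running product: 5, 25
N(V) = 25


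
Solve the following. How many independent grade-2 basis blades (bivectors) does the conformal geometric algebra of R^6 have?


The conformal model of R^6 uses Cl(7,1) with m = 6 + 2 = 8 generators.
Number of grade-2 blades = C(m, 2) = C(8, 2)
= 8*7/2 = 28


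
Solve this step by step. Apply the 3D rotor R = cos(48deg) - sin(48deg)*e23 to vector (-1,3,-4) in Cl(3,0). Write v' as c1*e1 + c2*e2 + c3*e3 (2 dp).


Rotor R = cos(48deg) - sin(48deg)*e23
Rotation angle theta = 2 * 48 = 96 degrees in the e23 plane (e2 -> e3).
The component perpendicular to the plane (e1) is invariant: v'_1 = v1 = -1.00
cos(96deg) = -0.1045, sin(96deg) = 0.9945
v'_2 = v2*cos(theta) - v3*sin(theta) = 3*(-0.1045) - (-4)*0.9945 = 3.66
v'_3 = v2*sin(theta) + v3*cos(theta) = 3*0.9945 + (-4)*(-0.1045) = 3.40
v' = -1.00*e1 + 3.66*e2 + 3.40*e3


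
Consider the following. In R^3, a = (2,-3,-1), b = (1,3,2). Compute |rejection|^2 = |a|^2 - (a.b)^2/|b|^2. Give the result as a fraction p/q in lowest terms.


|a|^2 = 2^2 + (-3)^2 + (-1)^2 = 14
|b|^2 = 1^2 + 3^2 + 2^2 = 14
a . b = 2*1 + (-3)*3 + (-1)*2 = -9
(a.b)^2 = (-9)^2 = 81
|rej|^2 = 14 - 81/14
= (196 - 81)/14
= 115/14
In lowest terms: 115/14


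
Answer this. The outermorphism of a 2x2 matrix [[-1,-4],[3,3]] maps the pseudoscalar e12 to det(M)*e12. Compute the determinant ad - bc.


The outermorphism of a linear map f sends e1^e2 to f(e1)^f(e2).
f(e1) = -1*e1 + 3*e2
f(e2) = -4*e1 + 3*e2
f(e1) ^ f(e2) = (-1*e1 + 3*e2) ^ (-4*e1 + 3*e2)
= (-1)*3*e12 + 3*(-4)*e21
= (-3 - (-12))*e12
= 9*e12
Coefficient = 9


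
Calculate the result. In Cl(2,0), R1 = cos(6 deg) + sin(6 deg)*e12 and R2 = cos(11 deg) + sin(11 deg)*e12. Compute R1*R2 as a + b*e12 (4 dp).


Same-plane rotors commute and their half-angles add:
R1*R2 = cos(a1 + a2) + sin(a1 + a2)*e12.
a1 + a2 = 6 + 11 = 17 deg
cos(17 deg) = 0.9563
sin(17 deg) = 0.2924
R1*R2 = 0.9563 + 0.2924*e12


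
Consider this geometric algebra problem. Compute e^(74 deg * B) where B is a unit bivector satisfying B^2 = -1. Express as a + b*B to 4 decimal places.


For a unit bivector B with B^2 = -1, the exponential series gives
e^(theta*B) = cos(theta) + sin(theta)*B (the GA analogue of Euler's formula).
theta = 74 degrees = 1.291544 rad
cos(74 deg) = 0.2756
sin(74 deg) = 0.9613
exp(theta*B) = 0.2756 + 0.9613*B


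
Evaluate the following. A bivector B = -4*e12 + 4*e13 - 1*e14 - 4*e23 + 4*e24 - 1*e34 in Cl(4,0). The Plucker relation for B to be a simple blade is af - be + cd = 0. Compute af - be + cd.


Plucker relation: af - be + cd
a*f = (-4)*(-1) = 4
b*e = 4*4 = 16
c*d = (-1)*(-4) = 4
af - be + cd = 4 - 16 + 4
= -8


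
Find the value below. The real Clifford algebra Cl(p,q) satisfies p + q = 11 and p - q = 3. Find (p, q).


We need p + q = 11 and p - q = 3.
Adding: 2p = 11 + 3 = 14, so p = 7.
Then q = 11 - 7 = 4.
(p, q) = (7, 4)


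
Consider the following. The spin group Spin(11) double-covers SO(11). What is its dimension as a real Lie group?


Spin(n) double-covers SO(n); both have Lie algebra so(n) of dimension n(n-1)/2.
n = 11
n(n-1) = 11 * 10 = 110
dim Spin(11) = 110/2 = 55


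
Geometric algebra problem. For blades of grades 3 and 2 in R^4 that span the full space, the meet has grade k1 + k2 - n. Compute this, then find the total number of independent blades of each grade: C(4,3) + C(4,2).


Meet grade = grade(A) + grade(B) - n
= 3 + 2 - 4 = 1
C(4,3) = 4
C(4,2) = 6
dim_A + dim_B = 4 + 6 = 10


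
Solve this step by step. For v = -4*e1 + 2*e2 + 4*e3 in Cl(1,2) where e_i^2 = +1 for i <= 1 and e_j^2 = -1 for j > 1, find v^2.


v^2 = sum of c_i^2 * e_i^2
Positive signature terms (e_i^2 = +1): (-4)^2 = 16
Negative signature terms (e_j^2 = -1): 2^2 + 4^2 = 20
v^2 = 16 - 20 = -4


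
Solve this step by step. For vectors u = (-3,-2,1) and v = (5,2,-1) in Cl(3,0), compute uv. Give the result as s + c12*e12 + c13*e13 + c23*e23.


In Cl(3,0): e_i^2 = 1, e_ie_j = -e_je_i for i != j.
Scalar part = u . v = (-3)*5 + (-2)*2 + 1*(-1)
= -15 + (-4) + (-1) = -20
e12 coeff = (-3)*2 - (-2)*5 = -6 - (-10) = 4
e13 coeff = (-3)*(-1) - 1*5 = 3 - 5 = -2
e23 coeff = (-2)*(-1) - 1*2 = 2 - 2 = 0
uv = -20 + 4*e12 - 2*e13 + 0*e23


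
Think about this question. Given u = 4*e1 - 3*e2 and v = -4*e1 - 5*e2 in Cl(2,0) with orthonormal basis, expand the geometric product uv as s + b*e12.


Expand: (4*e1 - 3*e2)(-4*e1 - 5*e2)
= 4*(-4)*e1e1 + 4*(-5)*e1e2 + (-3)*(-4)*e2e1 + (-3)*(-5)*e2e2
Using e1^2 = e2^2 = 1, e2e1 = -e1e2:
Scalar part s = 4*(-4) + (-3)*(-5) = -16 + 15 = -1
Bivector part b = 4*(-5) - (-3)*(-4) = -20 - 12 = -32
uv = -1 - 32*e12


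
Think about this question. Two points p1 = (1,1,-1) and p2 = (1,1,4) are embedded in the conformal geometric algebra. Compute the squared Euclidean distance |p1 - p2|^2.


p1 - p2 = (0, 0, -5)
|p1 - p2|^2 = 0^2 + 0^2 + (-5)^2
= 0 + 0 + 25
= 25


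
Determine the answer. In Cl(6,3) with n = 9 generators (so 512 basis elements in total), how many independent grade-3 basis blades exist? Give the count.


Number of grade-k basis blades in Cl(p,q) with n = p + q is C(n, k).
n = 6 + 3 = 9
C(9, 3) = 9! / (3! * 6!)
= 362880 / (6 * 720)
= 84


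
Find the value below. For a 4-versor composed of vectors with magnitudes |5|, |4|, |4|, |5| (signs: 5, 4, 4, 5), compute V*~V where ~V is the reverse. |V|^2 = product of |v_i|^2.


Each vector v_i has |v_i|^2 = s_i^2
Squared scales: 5^2 = 25, 4^2 = 16, 4^2 = 16, 5^2 = 25
|V|^2 = 25 * 16 * 16 * 25
= 160000


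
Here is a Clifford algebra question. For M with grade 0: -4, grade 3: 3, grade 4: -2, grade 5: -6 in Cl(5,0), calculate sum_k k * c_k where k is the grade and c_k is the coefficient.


Grade-weighted sum = sum of grade_k * coefficient_k
0*(-4) = 0
3*3 = 9
4*(-2) = -8
5*(-6) = -30
Total = 0 + 9 + (-8) + (-30) = -29


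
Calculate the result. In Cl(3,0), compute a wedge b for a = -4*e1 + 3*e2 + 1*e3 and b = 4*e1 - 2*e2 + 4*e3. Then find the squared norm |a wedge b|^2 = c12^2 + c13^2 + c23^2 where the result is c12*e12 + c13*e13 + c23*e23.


a wedge b = (a1*b2 - a2*b1)*e12 + (a1*b3 - a3*b1)*e13 + (a2*b3 - a3*b2)*e23
e12 coeff: (-4)*(-2) - 3*4 = 8 - 12 = -4
e13 coeff: (-4)*4 - 1*4 = -16 - 4 = -20
e23 coeff: 3*4 - 1*(-2) = 12 - (-2) = 14
|a wedge b|^2 = (-4)^2 + (-20)^2 + 14^2
= 16 + 400 + 196
= 612


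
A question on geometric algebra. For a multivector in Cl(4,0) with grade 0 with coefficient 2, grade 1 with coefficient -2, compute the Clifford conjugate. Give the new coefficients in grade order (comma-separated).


Clifford conjugate sign for grade k: (-1)^(k(k+1)/2)
Grade 0: (-1)^(0*1/2) = (-1)^0 = 1, coeff 2 -> 2
Grade 1: (-1)^(1*2/2) = (-1)^1 = -1, coeff -2 -> 2
Conjugated coefficients: 2, 2


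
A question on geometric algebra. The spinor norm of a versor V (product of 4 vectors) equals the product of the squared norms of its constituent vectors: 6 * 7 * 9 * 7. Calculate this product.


Spinor norm N(V) = |v1|^2 * |v2|^2 * ... * |v4|^2
= 6 * 7 * 9 * 7
Running product: 6, 42, 378, 2646
N(V) = 2646


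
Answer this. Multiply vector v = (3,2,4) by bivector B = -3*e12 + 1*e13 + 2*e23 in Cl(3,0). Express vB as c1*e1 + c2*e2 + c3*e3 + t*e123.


vB has grade-1 (vector) and grade-3 (trivector) parts: vB = (v _| B) + (v ^ B).
Vector part <vB>_1:
  e1: -v2*b12 - v3*b13 = -(2)*(-3) - (4)*(1) = 2
  e2: v1*b12 - v3*b23 = (3)*(-3) - (4)*(2) = -17
  e3: v1*b13 + v2*b23 = (3)*(1) + (2)*(2) = 7
Trivector part <vB>_3:
  e123: v1*b23 - v2*b13 + v3*b12 = (3)*(2) - (2)*(1) + (4)*(-3) = -8
vB = 2*e1 - 17*e2 + 7*e3 - 8*e123


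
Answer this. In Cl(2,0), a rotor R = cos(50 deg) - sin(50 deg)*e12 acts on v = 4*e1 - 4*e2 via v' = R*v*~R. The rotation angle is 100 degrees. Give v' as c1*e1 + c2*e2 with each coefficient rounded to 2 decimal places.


Rotor R = cos(50deg) - sin(50deg)*e12
Rotation angle theta = 2 * 50 = 100 degrees
v' = R*v*~R rotates v by theta.
cos(100deg) = -0.1736, sin(100deg) = 0.9848
v'_1 = 4*cos(100deg) - (-4)*sin(100deg)
= 4*(-0.1736) - (-4)*0.9848
= 3.24
v'_2 = 4*sin(100deg) + (-4)*cos(100deg)
= 4*0.9848 + (-4)*(-0.1736)
= 4.63
v' = 3.24*e1 + 4.63*e2


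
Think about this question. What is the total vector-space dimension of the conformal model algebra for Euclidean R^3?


The conformal model of R^3 uses Cl(4,1): the 3 Euclidean generators plus two extra orthogonal generators e+ (e+^2 = +1) and e- (e-^2 = -1), from which the null vectors e0, einf are built.
Number of generators m = 3 + 2 = 5.
dim Cl(p,q) = 2^m = 2^5 = 32


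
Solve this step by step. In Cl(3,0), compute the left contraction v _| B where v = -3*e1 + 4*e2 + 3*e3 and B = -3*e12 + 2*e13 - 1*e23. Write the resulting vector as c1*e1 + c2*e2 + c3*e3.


Left contraction v _| B = <vB>_1 (grade-1 part of the geometric product vB).
Using e1_|e12 = e2, e2_|e12 = -e1, e1_|e13 = e3, e3_|e13 = -e1, e2_|e23 = e3, e3_|e23 = -e2:
e1 coeff: -v2*b12 - v3*b13 = -(4)*(-3) - (3)*(2) = 6
e2 coeff: v1*b12 - v3*b23 = (-3)*(-3) - (3)*(-1) = 12
e3 coeff: v1*b13 + v2*b23 = (-3)*(2) + (4)*(-1) = -10
v _| B = 6*e1 + 12*e2 - 10*e3


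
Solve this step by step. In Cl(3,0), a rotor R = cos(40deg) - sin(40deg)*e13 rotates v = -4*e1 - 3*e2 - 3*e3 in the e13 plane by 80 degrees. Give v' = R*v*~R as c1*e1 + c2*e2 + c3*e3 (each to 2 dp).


Rotor R = cos(40deg) - sin(40deg)*e13
Rotation angle theta = 2 * 40 = 80 degrees in the e13 plane (e1 -> e3).
The component perpendicular to the plane (e2) is invariant: v'_2 = v2 = -3.00
cos(80deg) = 0.1736, sin(80deg) = 0.9848
v'_1 = v1*cos(theta) - v3*sin(theta) = -4*0.1736 - (-3)*0.9848 = 2.26
v'_3 = v1*sin(theta) + v3*cos(theta) = -4*0.9848 + (-3)*0.1736 = -4.46
v' = 2.26*e1 - 3.00*e2 - 4.46*e3


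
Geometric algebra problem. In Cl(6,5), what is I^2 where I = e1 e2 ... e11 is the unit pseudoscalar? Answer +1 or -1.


The pseudoscalar I = e1...e_n (product of all n generators) of Cl(p,q) satisfies I^2 = (-1)^(q + n(n-1)/2).
p = 6, q = 5, n = p + q = 11
n(n-1)/2 = 11 * 10 / 2 = 55
Exponent = q + n(n-1)/2 = 5 + 55 = 60
I^2 = (-1)^60 = +1


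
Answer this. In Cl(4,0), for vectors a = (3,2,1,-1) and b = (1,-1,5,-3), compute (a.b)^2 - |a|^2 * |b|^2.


a . b = 3*1 + 2*(-1) + 1*5 + (-1)*(-3)
= 3 + (-2) + 5 + 3 = 9
|a|^2 = 3^2 + 2^2 + 1^2 + (-1)^2 = 15
|b|^2 = 1^2 + (-1)^2 + 5^2 + (-3)^2 = 36
(a.b)^2 = 9^2 = 81
|a|^2 * |b|^2 = 15 * 36 = 540
Result = 81 - 540 = -459


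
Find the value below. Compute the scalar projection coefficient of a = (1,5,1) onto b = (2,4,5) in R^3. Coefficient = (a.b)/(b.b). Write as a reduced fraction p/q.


Projection coefficient = (a . b) / (b . b)
a . b = 1*2 + 5*4 + 1*5
= 2 + 20 + 5 = 27
b . b = 2^2 + 4^2 + 5^2
= 4 + 16 + 25 = 45
Coefficient = 27/45
In lowest terms: 3/5


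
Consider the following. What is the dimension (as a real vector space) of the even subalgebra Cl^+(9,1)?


Even subalgebra dimension = 2^(n-1)
n = 9 + 1 = 10
2^(10 - 1) = 2^9 = 512
Verification: sum of C(10,k) for even k = 1 + 45 + 210 + 210 + 45 + 1 = 512
Result = 512


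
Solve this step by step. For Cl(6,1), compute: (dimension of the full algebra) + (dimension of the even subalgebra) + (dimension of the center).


n = 6 + 1 = 7
Total dim = 2^7 = 128
Even subalgebra dim = 2^6 = 64
n is odd, so center dim = 2
Sum = 128 + 64 + 2 = 194


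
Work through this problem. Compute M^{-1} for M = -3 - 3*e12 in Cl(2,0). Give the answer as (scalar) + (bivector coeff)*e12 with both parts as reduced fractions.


M = -3 - 3*e12, where e12^2 = -1.
Since M commutes with its reverse ~M = a - b*e12, M * ~M = a^2 - b^2*e12^2 = a^2 + b^2.
So M^{-1} = ~M / (a^2 + b^2) = (a - b*e12)/(a^2 + b^2).
a^2 + b^2 = 9 + 9 = 18
Scalar part = -3/18 = -1/6
Bivector coeff = 3/18 = 1/6
M^{-1} = -1/6 + 1/6*e12


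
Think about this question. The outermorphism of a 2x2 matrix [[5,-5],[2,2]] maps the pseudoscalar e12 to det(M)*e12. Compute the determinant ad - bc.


The outermorphism of a linear map f sends e1^e2 to f(e1)^f(e2).
f(e1) = 5*e1 + 2*e2
f(e2) = -5*e1 + 2*e2
f(e1) ^ f(e2) = (5*e1 + 2*e2) ^ (-5*e1 + 2*e2)
= 5*2*e12 + 2*(-5)*e21
= (10 - (-10))*e12
= 20*e12
Coefficient = 20


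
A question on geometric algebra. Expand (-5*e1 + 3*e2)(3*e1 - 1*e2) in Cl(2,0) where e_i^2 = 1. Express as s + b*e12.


Expand: (-5*e1 + 3*e2)(3*e1 - 1*e2)
= (-5)*3*e1e1 + (-5)*(-1)*e1e2 + 3*3*e2e1 + 3*(-1)*e2e2
Using e1^2 = e2^2 = 1, e2e1 = -e1e2:
Scalar part s = (-5)*3 + 3*(-1) = -15 + (-3) = -18
Bivector part b = (-5)*(-1) - 3*3 = 5 - 9 = -4
uv = -18 - 4*e12


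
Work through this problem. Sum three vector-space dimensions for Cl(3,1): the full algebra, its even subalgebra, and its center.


n = 3 + 1 = 4
Total dim = 2^4 = 16
Even subalgebra dim = 2^3 = 8
n is even, so center dim = 1
Sum = 16 + 8 + 1 = 25


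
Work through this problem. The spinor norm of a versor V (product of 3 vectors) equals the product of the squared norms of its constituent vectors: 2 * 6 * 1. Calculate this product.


Spinor norm N(V) = |v1|^2 * |v2|^2 * ... * |v3|^2
= 2 * 6 * 1
Running product: 2, 12, 12
N(V) = 12


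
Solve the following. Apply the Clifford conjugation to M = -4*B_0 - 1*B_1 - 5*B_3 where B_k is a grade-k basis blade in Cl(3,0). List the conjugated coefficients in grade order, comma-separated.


Clifford conjugate sign for grade k: (-1)^(k(k+1)/2)
Grade 0: (-1)^(0*1/2) = (-1)^0 = 1, coeff -4 -> -4
Grade 1: (-1)^(1*2/2) = (-1)^1 = -1, coeff -1 -> 1
Grade 3: (-1)^(3*4/2) = (-1)^6 = 1, coeff -5 -> -5
Conjugated coefficients: -4, 1, -5


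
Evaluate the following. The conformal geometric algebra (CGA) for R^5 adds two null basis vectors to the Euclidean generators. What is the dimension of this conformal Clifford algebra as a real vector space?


The conformal model of R^5 uses Cl(6,1): the 5 Euclidean generators plus two extra orthogonal generators e+ (e+^2 = +1) and e- (e-^2 = -1), from which the null vectors e0, einf are built.
Number of generators m = 5 + 2 = 7.
dim Cl(p,q) = 2^m = 2^7 = 128


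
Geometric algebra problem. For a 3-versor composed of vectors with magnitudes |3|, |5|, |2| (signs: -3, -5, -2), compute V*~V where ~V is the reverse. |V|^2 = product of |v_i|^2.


Each vector v_i has |v_i|^2 = s_i^2
Squared scales: (-3)^2 = 9, (-5)^2 = 25, (-2)^2 = 4
|V|^2 = 9 * 25 * 4
= 900


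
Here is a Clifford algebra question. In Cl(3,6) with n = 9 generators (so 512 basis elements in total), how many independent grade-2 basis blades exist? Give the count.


Number of grade-k basis blades in Cl(p,q) with n = p + q is C(n, k).
n = 3 + 6 = 9
C(9, 2) = 9! / (2! * 7!)
= 362880 / (2 * 5040)
= 36


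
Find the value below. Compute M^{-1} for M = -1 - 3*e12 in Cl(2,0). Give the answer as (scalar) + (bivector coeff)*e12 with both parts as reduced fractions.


M = -1 - 3*e12, where e12^2 = -1.
Since M commutes with its reverse ~M = a - b*e12, M * ~M = a^2 - b^2*e12^2 = a^2 + b^2.
So M^{-1} = ~M / (a^2 + b^2) = (a - b*e12)/(a^2 + b^2).
a^2 + b^2 = 1 + 9 = 10
Scalar part = -1/10 = -1/10
Bivector coeff = 3/10 = 3/10
M^{-1} = -1/10 + 3/10*e12


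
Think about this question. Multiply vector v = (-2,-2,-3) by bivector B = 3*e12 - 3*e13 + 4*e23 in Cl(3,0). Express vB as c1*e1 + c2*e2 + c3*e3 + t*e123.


vB has grade-1 (vector) and grade-3 (trivector) parts: vB = (v _| B) + (v ^ B).
Vector part <vB>_1:
  e1: -v2*b12 - v3*b13 = -(-2)*(3) - (-3)*(-3) = -3
  e2: v1*b12 - v3*b23 = (-2)*(3) - (-3)*(4) = 6
  e3: v1*b13 + v2*b23 = (-2)*(-3) + (-2)*(4) = -2
Trivector part <vB>_3:
  e123: v1*b23 - v2*b13 + v3*b12 = (-2)*(4) - (-2)*(-3) + (-3)*(3) = -23
vB = -3*e1 + 6*e2 - 2*e3 - 23*e123


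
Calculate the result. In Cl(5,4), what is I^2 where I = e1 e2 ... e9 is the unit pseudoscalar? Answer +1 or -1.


The pseudoscalar I = e1...e_n (product of all n generators) of Cl(p,q) satisfies I^2 = (-1)^(q + n(n-1)/2).
p = 5, q = 4, n = p + q = 9
n(n-1)/2 = 9 * 8 / 2 = 36
Exponent = q + n(n-1)/2 = 4 + 36 = 40
I^2 = (-1)^40 = +1


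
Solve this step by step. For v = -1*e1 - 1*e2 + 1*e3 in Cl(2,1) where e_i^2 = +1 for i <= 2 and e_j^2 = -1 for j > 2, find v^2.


v^2 = sum of c_i^2 * e_i^2
Positive signature terms (e_i^2 = +1): (-1)^2 + (-1)^2 = 2
Negative signature terms (e_j^2 = -1): 1^2 = 1
v^2 = 2 - 1 = 1


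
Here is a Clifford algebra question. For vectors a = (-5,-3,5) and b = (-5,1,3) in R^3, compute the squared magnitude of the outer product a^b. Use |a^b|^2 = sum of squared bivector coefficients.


a wedge b = (a1*b2 - a2*b1)*e12 + (a1*b3 - a3*b1)*e13 + (a2*b3 - a3*b2)*e23
e12 coeff: (-5)*1 - (-3)*(-5) = -5 - 15 = -20
e13 coeff: (-5)*3 - 5*(-5) = -15 - (-25) = 10
e23 coeff: (-3)*3 - 5*1 = -9 - 5 = -14
|a wedge b|^2 = (-20)^2 + 10^2 + (-14)^2
= 400 + 100 + 196
= 696


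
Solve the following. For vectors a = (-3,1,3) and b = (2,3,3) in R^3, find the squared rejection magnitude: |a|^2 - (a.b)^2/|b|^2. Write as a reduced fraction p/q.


|a|^2 = (-3)^2 + 1^2 + 3^2 = 19
|b|^2 = 2^2 + 3^2 + 3^2 = 22
a . b = (-3)*2 + 1*3 + 3*3 = 6
(a.b)^2 = 6^2 = 36
|rej|^2 = 19 - 36/22
= (418 - 36)/22
= 382/22
In lowest terms: 191/11


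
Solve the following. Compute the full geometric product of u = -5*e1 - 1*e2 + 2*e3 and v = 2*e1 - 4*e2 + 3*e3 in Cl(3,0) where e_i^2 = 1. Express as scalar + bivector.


In Cl(3,0): e_i^2 = 1, e_ie_j = -e_je_i for i != j.
Scalar part = u . v = (-5)*2 + (-1)*(-4) + 2*3
= -10 + 4 + 6 = 0
e12 coeff = (-5)*(-4) - (-1)*2 = 20 - (-2) = 22
e13 coeff = (-5)*3 - 2*2 = -15 - 4 = -19
e23 coeff = (-1)*3 - 2*(-4) = -3 - (-8) = 5
uv = 0 + 22*e12 - 19*e13 + 5*e23


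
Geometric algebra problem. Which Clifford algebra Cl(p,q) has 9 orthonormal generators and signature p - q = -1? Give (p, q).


We need p + q = 9 and p - q = -1.
Adding: 2p = 9 + (-1) = 8, so p = 4.
Then q = 9 - 4 = 5.
(p, q) = (4, 5)


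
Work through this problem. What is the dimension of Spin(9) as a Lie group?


Spin(n) double-covers SO(n); both have Lie algebra so(n) of dimension n(n-1)/2.
n = 9
n(n-1) = 9 * 8 = 72
dim Spin(9) = 72/2 = 36


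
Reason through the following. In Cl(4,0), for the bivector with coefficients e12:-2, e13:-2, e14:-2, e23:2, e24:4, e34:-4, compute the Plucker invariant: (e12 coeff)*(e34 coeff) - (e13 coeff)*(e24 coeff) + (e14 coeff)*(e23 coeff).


Plucker relation: af - be + cd
a*f = (-2)*(-4) = 8
b*e = (-2)*4 = -8
c*d = (-2)*2 = -4
af - be + cd = 8 - (-8) + (-4)
= 12


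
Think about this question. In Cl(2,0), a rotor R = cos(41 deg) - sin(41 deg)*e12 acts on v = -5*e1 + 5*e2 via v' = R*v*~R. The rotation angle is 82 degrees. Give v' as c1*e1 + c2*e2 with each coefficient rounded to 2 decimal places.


Rotor R = cos(41deg) - sin(41deg)*e12
Rotation angle theta = 2 * 41 = 82 degrees
v' = R*v*~R rotates v by theta.
cos(82deg) = 0.1392, sin(82deg) = 0.9903
v'_1 = -5*cos(82deg) - 5*sin(82deg)
= -5*0.1392 - 5*0.9903
= -5.65
v'_2 = -5*sin(82deg) + 5*cos(82deg)
= -5*0.9903 + 5*0.1392
= -4.26
v' = -5.65*e1 - 4.26*e2


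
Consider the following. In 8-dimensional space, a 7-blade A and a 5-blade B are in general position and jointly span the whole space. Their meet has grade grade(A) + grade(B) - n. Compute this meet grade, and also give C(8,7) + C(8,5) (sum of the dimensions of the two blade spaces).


Meet grade = grade(A) + grade(B) - n
= 7 + 5 - 8 = 4
C(8,7) = 8
C(8,5) = 56
dim_A + dim_B = 8 + 56 = 64


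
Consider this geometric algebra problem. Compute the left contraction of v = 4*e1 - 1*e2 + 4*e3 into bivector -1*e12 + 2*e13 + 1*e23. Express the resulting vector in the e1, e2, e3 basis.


Left contraction v _| B = <vB>_1 (grade-1 part of the geometric product vB).
Using e1_|e12 = e2, e2_|e12 = -e1, e1_|e13 = e3, e3_|e13 = -e1, e2_|e23 = e3, e3_|e23 = -e2:
e1 coeff: -v2*b12 - v3*b13 = -(-1)*(-1) - (4)*(2) = -9
e2 coeff: v1*b12 - v3*b23 = (4)*(-1) - (4)*(1) = -8
e3 coeff: v1*b13 + v2*b23 = (4)*(2) + (-1)*(1) = 7
v _| B = -9*e1 - 8*e2 + 7*e3


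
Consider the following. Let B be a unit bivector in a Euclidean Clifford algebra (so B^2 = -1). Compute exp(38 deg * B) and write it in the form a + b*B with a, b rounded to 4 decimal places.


For a unit bivector B with B^2 = -1, the exponential series gives
e^(theta*B) = cos(theta) + sin(theta)*B (the GA analogue of Euler's formula).
theta = 38 degrees = 0.663225 rad
cos(38 deg) = 0.7880
sin(38 deg) = 0.6157
exp(theta*B) = 0.7880 + 0.6157*B


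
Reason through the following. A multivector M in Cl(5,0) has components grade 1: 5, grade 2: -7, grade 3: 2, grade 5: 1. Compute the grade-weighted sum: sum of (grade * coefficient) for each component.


Grade-weighted sum = sum of grade_k * coefficient_k
1*5 = 5
2*(-7) = -14
3*2 = 6
5*1 = 5
Total = 5 + (-14) + 6 + 5 = 2


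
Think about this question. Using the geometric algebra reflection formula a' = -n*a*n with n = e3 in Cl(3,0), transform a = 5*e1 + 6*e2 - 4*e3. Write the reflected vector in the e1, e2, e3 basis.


Reflection formula: a' = -n*a*n, with n = e3 (unit vector, n^2 = 1).
For reflection through hyperplane perp to e3:
The component along e3 flips sign, others stay.
a = (5, 6, -4)
a' = (5, 6, 4)
a' = 5*e1 + 6*e2 + 4*e3


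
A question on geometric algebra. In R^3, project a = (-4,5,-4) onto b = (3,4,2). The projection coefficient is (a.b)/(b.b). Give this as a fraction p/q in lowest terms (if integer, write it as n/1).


Projection coefficient = (a . b) / (b . b)
a . b = (-4)*3 + 5*4 + (-4)*2
= -12 + 20 + (-8) = 0
b . b = 3^2 + 4^2 + 2^2
= 9 + 16 + 4 = 29
Coefficient = 0/29
In lowest terms: 0/1


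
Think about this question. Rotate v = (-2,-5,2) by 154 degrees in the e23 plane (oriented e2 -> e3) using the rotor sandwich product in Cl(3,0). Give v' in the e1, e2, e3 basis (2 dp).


Rotor R = cos(77deg) - sin(77deg)*e23
Rotation angle theta = 2 * 77 = 154 degrees in the e23 plane (e2 -> e3).
The component perpendicular to the plane (e1) is invariant: v'_1 = v1 = -2.00
cos(154deg) = -0.8988, sin(154deg) = 0.4384
v'_2 = v2*cos(theta) - v3*sin(theta) = -5*(-0.8988) - 2*0.4384 = 3.62
v'_3 = v2*sin(theta) + v3*cos(theta) = -5*0.4384 + 2*(-0.8988) = -3.99
v' = -2.00*e1 + 3.62*e2 - 3.99*e3


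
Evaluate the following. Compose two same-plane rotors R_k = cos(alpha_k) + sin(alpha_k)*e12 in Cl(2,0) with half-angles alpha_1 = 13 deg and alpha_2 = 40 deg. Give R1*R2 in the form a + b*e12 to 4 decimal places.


Same-plane rotors commute and their half-angles add:
R1*R2 = cos(a1 + a2) + sin(a1 + a2)*e12.
a1 + a2 = 13 + 40 = 53 deg
cos(53 deg) = 0.6018
sin(53 deg) = 0.7986
R1*R2 = 0.6018 + 0.7986*e12


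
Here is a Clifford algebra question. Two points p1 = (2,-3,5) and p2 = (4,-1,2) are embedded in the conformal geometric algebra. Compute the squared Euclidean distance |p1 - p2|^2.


p1 - p2 = (-2, -2, 3)
|p1 - p2|^2 = (-2)^2 + (-2)^2 + 3^2
= 4 + 4 + 9
= 17


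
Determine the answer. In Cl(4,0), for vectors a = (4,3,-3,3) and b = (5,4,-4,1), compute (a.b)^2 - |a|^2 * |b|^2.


a . b = 4*5 + 3*4 + (-3)*(-4) + 3*1
= 20 + 12 + 12 + 3 = 47
|a|^2 = 4^2 + 3^2 + (-3)^2 + 3^2 = 43
|b|^2 = 5^2 + 4^2 + (-4)^2 + 1^2 = 58
(a.b)^2 = 47^2 = 2209
|a|^2 * |b|^2 = 43 * 58 = 2494
Result = 2209 - 2494 = -285


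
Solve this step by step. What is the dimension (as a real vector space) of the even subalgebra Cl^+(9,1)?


Even subalgebra dimension = 2^(n-1)
n = 9 + 1 = 10
2^(10 - 1) = 2^9 = 512
Verification: sum of C(10,k) for even k = 1 + 45 + 210 + 210 + 45 + 1 = 512
Result = 512


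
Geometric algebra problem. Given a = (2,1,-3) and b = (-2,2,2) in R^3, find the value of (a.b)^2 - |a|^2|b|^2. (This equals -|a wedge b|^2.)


a . b = 2*(-2) + 1*2 + (-3)*2
= -4 + 2 + (-6) = -8
|a|^2 = 2^2 + 1^2 + (-3)^2 = 14
|b|^2 = (-2)^2 + 2^2 + 2^2 = 12
(a.b)^2 = (-8)^2 = 64
|a|^2 * |b|^2 = 14 * 12 = 168
Result = 64 - 168 = -104


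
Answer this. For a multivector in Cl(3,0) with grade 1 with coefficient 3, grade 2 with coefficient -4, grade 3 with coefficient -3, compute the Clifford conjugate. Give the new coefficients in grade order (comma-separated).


Clifford conjugate sign for grade k: (-1)^(k(k+1)/2)
Grade 1: (-1)^(1*2/2) = (-1)^1 = -1, coeff 3 -> -3
Grade 2: (-1)^(2*3/2) = (-1)^3 = -1, coeff -4 -> 4
Grade 3: (-1)^(3*4/2) = (-1)^6 = 1, coeff -3 -> -3
Conjugated coefficients: -3, 4, -3


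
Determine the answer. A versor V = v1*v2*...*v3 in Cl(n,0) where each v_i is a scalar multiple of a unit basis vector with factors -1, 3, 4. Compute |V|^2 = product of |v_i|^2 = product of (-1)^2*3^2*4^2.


Each vector v_i has |v_i|^2 = s_i^2
Squared scales: (-1)^2 = 1, 3^2 = 9, 4^2 = 16
|V|^2 = 1 * 9 * 16
= 144


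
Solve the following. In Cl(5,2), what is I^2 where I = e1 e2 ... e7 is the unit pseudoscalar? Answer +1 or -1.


The pseudoscalar I = e1...e_n (product of all n generators) of Cl(p,q) satisfies I^2 = (-1)^(q + n(n-1)/2).
p = 5, q = 2, n = p + q = 7
n(n-1)/2 = 7 * 6 / 2 = 21
Exponent = q + n(n-1)/2 = 2 + 21 = 23
I^2 = (-1)^23 = -1


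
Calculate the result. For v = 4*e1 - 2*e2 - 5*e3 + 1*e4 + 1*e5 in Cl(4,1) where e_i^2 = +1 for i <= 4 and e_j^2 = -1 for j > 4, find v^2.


v^2 = sum of c_i^2 * e_i^2
Positive signature terms (e_i^2 = +1): 4^2 + (-2)^2 + (-5)^2 + 1^2 = 46
Negative signature terms (e_j^2 = -1): 1^2 = 1
v^2 = 46 - 1 = 45


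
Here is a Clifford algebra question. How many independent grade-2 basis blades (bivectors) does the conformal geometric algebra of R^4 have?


The conformal model of R^4 uses Cl(5,1) with m = 4 + 2 = 6 generators.
Number of grade-2 blades = C(m, 2) = C(6, 2)
= 6*5/2 = 15


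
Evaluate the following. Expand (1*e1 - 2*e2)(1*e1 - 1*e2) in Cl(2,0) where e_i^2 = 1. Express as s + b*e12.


Expand: (1*e1 - 2*e2)(1*e1 - 1*e2)
= 1*1*e1e1 + 1*(-1)*e1e2 + (-2)*1*e2e1 + (-2)*(-1)*e2e2
Using e1^2 = e2^2 = 1, e2e1 = -e1e2:
Scalar part s = 1*1 + (-2)*(-1) = 1 + 2 = 3
Bivector part b = 1*(-1) - (-2)*1 = -1 - (-2) = 1
uv = 3 + 1*e12


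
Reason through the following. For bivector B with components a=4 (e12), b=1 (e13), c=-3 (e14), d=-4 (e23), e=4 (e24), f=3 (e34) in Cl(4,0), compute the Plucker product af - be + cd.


Plucker relation: af - be + cd
a*f = 4*3 = 12
b*e = 1*4 = 4
c*d = (-3)*(-4) = 12
af - be + cd = 12 - 4 + 12
= 20


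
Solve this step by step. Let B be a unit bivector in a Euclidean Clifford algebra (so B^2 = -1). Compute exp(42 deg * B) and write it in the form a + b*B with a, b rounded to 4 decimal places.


For a unit bivector B with B^2 = -1, the exponential series gives
e^(theta*B) = cos(theta) + sin(theta)*B (the GA analogue of Euler's formula).
theta = 42 degrees = 0.733038 rad
cos(42 deg) = 0.7431
sin(42 deg) = 0.6691
exp(theta*B) = 0.7431 + 0.6691*B


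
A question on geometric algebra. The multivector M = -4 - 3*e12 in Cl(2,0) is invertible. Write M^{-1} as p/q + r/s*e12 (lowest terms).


M = -4 - 3*e12, where e12^2 = -1.
Since M commutes with its reverse ~M = a - b*e12, M * ~M = a^2 - b^2*e12^2 = a^2 + b^2.
So M^{-1} = ~M / (a^2 + b^2) = (a - b*e12)/(a^2 + b^2).
a^2 + b^2 = 16 + 9 = 25
Scalar part = -4/25 = -4/25
Bivector coeff = 3/25 = 3/25
M^{-1} = -4/25 + 3/25*e12


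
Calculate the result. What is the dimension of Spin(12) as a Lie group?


Spin(n) double-covers SO(n); both have Lie algebra so(n) of dimension n(n-1)/2.
n = 12
n(n-1) = 12 * 11 = 132
dim Spin(12) = 132/2 = 66


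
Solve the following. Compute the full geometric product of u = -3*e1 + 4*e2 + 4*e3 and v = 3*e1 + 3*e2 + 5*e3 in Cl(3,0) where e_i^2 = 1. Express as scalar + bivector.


In Cl(3,0): e_i^2 = 1, e_ie_j = -e_je_i for i != j.
Scalar part = u . v = (-3)*3 + 4*3 + 4*5
= -9 + 12 + 20 = 23
e12 coeff = (-3)*3 - 4*3 = -9 - 12 = -21
e13 coeff = (-3)*5 - 4*3 = -15 - 12 = -27
e23 coeff = 4*5 - 4*3 = 20 - 12 = 8
uv = 23 - 21*e12 - 27*e13 + 8*e23


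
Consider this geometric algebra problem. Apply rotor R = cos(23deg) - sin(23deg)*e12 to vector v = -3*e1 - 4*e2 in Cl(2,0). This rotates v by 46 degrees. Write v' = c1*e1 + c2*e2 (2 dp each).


Rotor R = cos(23deg) - sin(23deg)*e12
Rotation angle theta = 2 * 23 = 46 degrees
v' = R*v*~R rotates v by theta.
cos(46deg) = 0.6947, sin(46deg) = 0.7193
v'_1 = -3*cos(46deg) - (-4)*sin(46deg)
= -3*0.6947 - (-4)*0.7193
= 0.79
v'_2 = -3*sin(46deg) + (-4)*cos(46deg)
= -3*0.7193 + (-4)*0.6947
= -4.94
v' = 0.79*e1 - 4.94*e2


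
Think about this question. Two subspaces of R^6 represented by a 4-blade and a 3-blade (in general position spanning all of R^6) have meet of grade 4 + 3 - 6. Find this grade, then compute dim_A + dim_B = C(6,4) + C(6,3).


Meet grade = grade(A) + grade(B) - n
= 4 + 3 - 6 = 1
C(6,4) = 15
C(6,3) = 20
dim_A + dim_B = 15 + 20 = 35


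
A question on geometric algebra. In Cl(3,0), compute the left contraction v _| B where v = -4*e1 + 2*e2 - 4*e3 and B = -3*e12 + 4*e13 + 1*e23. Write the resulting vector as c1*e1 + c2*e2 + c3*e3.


Left contraction v _| B = <vB>_1 (grade-1 part of the geometric product vB).
Using e1_|e12 = e2, e2_|e12 = -e1, e1_|e13 = e3, e3_|e13 = -e1, e2_|e23 = e3, e3_|e23 = -e2:
e1 coeff: -v2*b12 - v3*b13 = -(2)*(-3) - (-4)*(4) = 22
e2 coeff: v1*b12 - v3*b23 = (-4)*(-3) - (-4)*(1) = 16
e3 coeff: v1*b13 + v2*b23 = (-4)*(4) + (2)*(1) = -14
v _| B = 22*e1 + 16*e2 - 14*e3


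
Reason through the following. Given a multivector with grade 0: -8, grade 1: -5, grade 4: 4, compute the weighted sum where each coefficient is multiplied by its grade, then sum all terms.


Grade-weighted sum = sum of grade_k * coefficient_k
0*(-8) = 0
1*(-5) = -5
4*4 = 16
Total = 0 + (-5) + 16 = 11


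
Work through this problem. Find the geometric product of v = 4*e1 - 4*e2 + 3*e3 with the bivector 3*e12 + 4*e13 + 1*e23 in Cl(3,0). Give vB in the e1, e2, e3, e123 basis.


vB has grade-1 (vector) and grade-3 (trivector) parts: vB = (v _| B) + (v ^ B).
Vector part <vB>_1:
  e1: -v2*b12 - v3*b13 = -(-4)*(3) - (3)*(4) = 0
  e2: v1*b12 - v3*b23 = (4)*(3) - (3)*(1) = 9
  e3: v1*b13 + v2*b23 = (4)*(4) + (-4)*(1) = 12
Trivector part <vB>_3:
  e123: v1*b23 - v2*b13 + v3*b12 = (4)*(1) - (-4)*(4) + (3)*(3) = 29
vB = 0*e1 + 9*e2 + 12*e3 + 29*e123


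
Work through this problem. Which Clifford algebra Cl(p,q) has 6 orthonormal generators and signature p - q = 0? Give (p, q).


We need p + q = 6 and p - q = 0.
Adding: 2p = 6 + 0 = 6, so p = 3.
Then q = 6 - 3 = 3.
(p, q) = (3, 3)


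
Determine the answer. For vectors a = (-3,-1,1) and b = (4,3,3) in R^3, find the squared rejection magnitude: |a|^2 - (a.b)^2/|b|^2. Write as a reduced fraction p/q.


|a|^2 = (-3)^2 + (-1)^2 + 1^2 = 11
|b|^2 = 4^2 + 3^2 + 3^2 = 34
a . b = (-3)*4 + (-1)*3 + 1*3 = -12
(a.b)^2 = (-12)^2 = 144
|rej|^2 = 11 - 144/34
= (374 - 144)/34
= 230/34
In lowest terms: 115/17


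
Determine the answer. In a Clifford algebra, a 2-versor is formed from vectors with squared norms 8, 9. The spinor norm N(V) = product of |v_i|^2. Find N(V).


Spinor norm N(V) = |v1|^2 * |v2|^2 * ... * |v2|^2
= 8 * 9
Running product: 8, 72
N(V) = 72


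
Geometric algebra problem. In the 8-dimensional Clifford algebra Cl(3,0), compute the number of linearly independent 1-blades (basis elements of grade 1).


Number of grade-k basis blades in Cl(p,q) with n = p + q is C(n, k).
n = 3 + 0 = 3
C(3, 1) = 3! / (1! * 2!)
= 6 / (1 * 2)
= 3


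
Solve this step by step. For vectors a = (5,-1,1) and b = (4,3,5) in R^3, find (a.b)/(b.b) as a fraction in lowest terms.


Projection coefficient = (a . b) / (b . b)
a . b = 5*4 + (-1)*3 + 1*5
= 20 + (-3) + 5 = 22
b . b = 4^2 + 3^2 + 5^2
= 16 + 9 + 25 = 50
Coefficient = 22/50
In lowest terms: 11/25


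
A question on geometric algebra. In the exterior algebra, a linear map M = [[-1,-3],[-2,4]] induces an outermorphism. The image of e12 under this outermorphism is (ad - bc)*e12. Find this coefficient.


The outermorphism of a linear map f sends e1^e2 to f(e1)^f(e2).
f(e1) = -1*e1 - 2*e2
f(e2) = -3*e1 + 4*e2
f(e1) ^ f(e2) = (-1*e1 - 2*e2) ^ (-3*e1 + 4*e2)
= (-1)*4*e12 + (-2)*(-3)*e21
= (-4 - 6)*e12
= -10*e12
Coefficient = -10
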